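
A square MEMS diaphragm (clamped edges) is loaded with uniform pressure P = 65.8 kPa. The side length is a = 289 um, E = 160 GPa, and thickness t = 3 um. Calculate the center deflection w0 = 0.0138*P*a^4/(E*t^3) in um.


Step 1: Convert pressure to compatible units (E is in GPa, so P in GPa).
P = 65.8 kPa = 65.8e-6 GPa
Step 2: Compute numerator: 0.0138 * P * a^4.
a^4 = 289^4 = 6975757441
numerator = 0.0138 * 65.8e-6 * 6975757441 = 6.334267e+03
Step 3: Compute denominator: E * t^3 = 160 * 3^3 = 4320
Step 4: w0 = numerator / denominator = 6.334267e+03 / 4320 = 1.4663 um


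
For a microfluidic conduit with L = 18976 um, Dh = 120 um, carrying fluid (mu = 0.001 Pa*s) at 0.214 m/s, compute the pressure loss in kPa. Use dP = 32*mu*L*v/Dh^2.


Step 1: Convert to SI: L = 18976e-6 m, Dh = 120e-6 m
Step 2: dP = 32 * 0.001 * 18976e-6 * 0.214 / (120e-6)^2
Step 3: dP = 9024.14 Pa
Step 4: Convert to kPa: dP = 9.02 kPa


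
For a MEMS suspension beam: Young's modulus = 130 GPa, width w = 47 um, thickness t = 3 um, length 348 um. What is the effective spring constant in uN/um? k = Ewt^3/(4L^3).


Step 1: Convert E to consistent units (1 GPa = 1000 uN/um^2).
E = 130 GPa = 130000 uN/um^2
Step 2: Compute t^3 = 3^3 = 27
Step 3: Compute L^3 = 348^3 = 42144192
Step 4: k = 130000 * 47 * 27 / (4 * 42144192)
k = 0.9786 uN/um


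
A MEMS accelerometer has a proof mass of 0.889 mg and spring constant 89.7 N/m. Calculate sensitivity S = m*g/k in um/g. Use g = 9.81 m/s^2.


Step 1: Convert mass: m = 0.889 mg = 8.89e-07 kg
Step 2: S = m * g / k = 8.89e-07 * 9.81 / 89.7
Step 3: S = 9.72e-08 m/g
Step 4: Convert to um/g: S = 0.097 um/g


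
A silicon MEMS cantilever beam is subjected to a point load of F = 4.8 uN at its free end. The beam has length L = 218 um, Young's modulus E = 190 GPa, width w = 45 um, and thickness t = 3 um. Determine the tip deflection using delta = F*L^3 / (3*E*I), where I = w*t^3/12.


Step 1: Calculate the second moment of area.
I = w * t^3 / 12 = 45 * 3^3 / 12 = 101.25 um^4
Step 2: Convert E to consistent units (1 GPa = 1000 uN/um^2).
E = 190 GPa = 190000 uN/um^2
Step 3: Calculate tip deflection.
delta = F * L^3 / (3 * E * I)
delta = 4.8 * 218^3 / (3 * 190000 * 101.25)
delta = 0.8617 um


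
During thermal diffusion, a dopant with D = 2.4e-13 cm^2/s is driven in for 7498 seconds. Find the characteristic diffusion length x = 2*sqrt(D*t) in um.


Step 1: Compute D*t = 2.4e-13 * 7498 = 1.79952e-09 cm^2
Step 2: sqrt(D*t) = 4.2421e-05 cm
Step 3: x = 2 * 4.2421e-05 cm = 8.4842e-05 cm
Step 4: Convert to um (1 cm = 1e4 um): x = 0.848 um


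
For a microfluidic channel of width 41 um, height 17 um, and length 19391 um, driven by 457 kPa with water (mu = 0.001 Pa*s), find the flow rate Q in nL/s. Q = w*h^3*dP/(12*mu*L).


Step 1: Convert all dimensions to SI (meters).
w = 41e-6 m, h = 17e-6 m, L = 19391e-6 m, dP = 457e3 Pa
Step 2: Q = w * h^3 * dP / (12 * mu * L)
Q = 41e-6 * (17e-6)^3 * 457e3 / (12 * 0.001 * 19391e-6) = 3.9560828e-10 m^3/s
Step 3: Convert Q from m^3/s to nL/s (1 m^3 = 1e12 nL, so multiply by 1e12).
Q = 395.608 nL/s


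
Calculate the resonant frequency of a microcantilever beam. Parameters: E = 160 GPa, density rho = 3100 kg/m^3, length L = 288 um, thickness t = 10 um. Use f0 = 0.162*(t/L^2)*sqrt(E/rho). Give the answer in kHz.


Step 1: Convert units to SI.
t_SI = 10e-6 m, L_SI = 288e-6 m
Step 2: Calculate sqrt(E/rho).
sqrt(160e9 / 3100) = 7184.21 m/s
Step 3: Compute f0.
f0 = 0.162 * 10e-6 / (288e-6)^2 * 7184.21 = 140316.6 Hz = 140.32 kHz


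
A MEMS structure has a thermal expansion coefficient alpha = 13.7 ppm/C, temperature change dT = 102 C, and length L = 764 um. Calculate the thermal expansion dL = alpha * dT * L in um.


Step 1: Convert CTE: alpha = 13.7 ppm/C = 13.7e-6 /C
Step 2: dL = 13.7e-6 * 102 * 764
dL = 1.0676 um


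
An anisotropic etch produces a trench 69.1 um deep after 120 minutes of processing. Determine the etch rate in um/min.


Step 1: Etch rate = depth / time
Step 2: rate = 69.1 / 120
rate = 0.576 um/min


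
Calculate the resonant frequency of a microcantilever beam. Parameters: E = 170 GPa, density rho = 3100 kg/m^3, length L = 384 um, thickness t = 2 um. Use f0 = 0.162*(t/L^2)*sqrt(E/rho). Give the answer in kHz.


Step 1: Convert units to SI.
t_SI = 2e-6 m, L_SI = 384e-6 m
Step 2: Calculate sqrt(E/rho).
sqrt(170e9 / 3100) = 7405.32 m/s
Step 3: Compute f0.
f0 = 0.162 * 2e-6 / (384e-6)^2 * 7405.32 = 16271.5 Hz = 16.27 kHz


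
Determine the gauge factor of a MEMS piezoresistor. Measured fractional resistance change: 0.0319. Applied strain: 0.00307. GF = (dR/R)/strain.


Step 1: Identify values.
dR/R = 0.0319, strain = 0.00307
Step 2: GF = (dR/R) / strain = 0.0319 / 0.00307
GF = 10.4


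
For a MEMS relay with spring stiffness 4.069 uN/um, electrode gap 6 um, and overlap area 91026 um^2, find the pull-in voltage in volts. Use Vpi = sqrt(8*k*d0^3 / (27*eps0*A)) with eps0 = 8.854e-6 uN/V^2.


Step 1: Compute numerator: 8 * k * d0^3 = 8 * 4.069 * 6^3 = 7031.232
Step 2: Compute denominator: 27 * eps0 * A = 27 * 8.854e-6 * 91026 = 21.760494
Step 3: Vpi = sqrt(7031.232 / 21.760494)
Vpi = 17.98 V


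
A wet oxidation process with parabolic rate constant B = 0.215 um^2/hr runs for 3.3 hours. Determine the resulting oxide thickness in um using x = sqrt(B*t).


Step 1: Compute B*t = 0.215 * 3.3 = 0.7095
Step 2: x = sqrt(0.7095)
x = 0.842 um


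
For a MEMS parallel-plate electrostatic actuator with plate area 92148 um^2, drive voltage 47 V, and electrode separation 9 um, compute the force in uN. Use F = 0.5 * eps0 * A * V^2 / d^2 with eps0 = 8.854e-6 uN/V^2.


Step 1: Identify parameters.
eps0 = 8.854e-6 uN/V^2, A = 92148 um^2, V = 47 V, d = 9 um
Step 2: Compute V^2 = 47^2 = 2209
Step 3: Compute d^2 = 9^2 = 81
Step 4: F = 0.5 * 8.854e-6 * 92148 * 2209 / 81
F = 11.125 uN


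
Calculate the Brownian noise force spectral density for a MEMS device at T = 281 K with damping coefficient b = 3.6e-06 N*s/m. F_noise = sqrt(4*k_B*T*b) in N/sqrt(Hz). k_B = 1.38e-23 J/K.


Step 1: Compute 4 * k_B * T * b
= 4 * 1.38e-23 * 281 * 3.6e-06
= 5.5840e-26 N^2/Hz
Step 2: F_noise = sqrt(5.5840e-26)
F_noise = 2.36e-13 N/sqrt(Hz)


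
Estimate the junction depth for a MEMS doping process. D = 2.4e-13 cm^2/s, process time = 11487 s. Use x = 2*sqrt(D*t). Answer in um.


Step 1: Compute D*t = 2.4e-13 * 11487 = 2.75688e-09 cm^2
Step 2: sqrt(D*t) = 5.2506e-05 cm
Step 3: x = 2 * 5.2506e-05 cm = 1.05012e-04 cm
Step 4: Convert to um (1 cm = 1e4 um): x = 1.05 um


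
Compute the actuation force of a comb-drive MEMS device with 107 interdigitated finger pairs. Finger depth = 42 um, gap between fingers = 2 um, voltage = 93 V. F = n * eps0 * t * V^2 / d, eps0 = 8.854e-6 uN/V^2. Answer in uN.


Step 1: Parameters: n=107, eps0=8.854e-6 uN/V^2, t=42 um, V=93 V, d=2 um
Step 2: V^2 = 8649
Step 3: F = 107 * 8.854e-6 * 42 * 8649 / 2
F = 172.071 uN


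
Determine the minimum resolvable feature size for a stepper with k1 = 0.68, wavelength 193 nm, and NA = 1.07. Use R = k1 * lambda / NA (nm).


Step 1: Identify values: k1 = 0.68, lambda = 193 nm, NA = 1.07
Step 2: R = k1 * lambda / NA
R = 0.68 * 193 / 1.07
R = 122.7 nm


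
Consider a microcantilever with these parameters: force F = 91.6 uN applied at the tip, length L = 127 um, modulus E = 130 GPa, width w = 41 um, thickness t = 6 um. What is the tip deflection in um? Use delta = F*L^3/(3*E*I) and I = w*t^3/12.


Step 1: Calculate the second moment of area.
I = w * t^3 / 12 = 41 * 6^3 / 12 = 738.0 um^4
Step 2: Convert E to consistent units (1 GPa = 1000 uN/um^2).
E = 130 GPa = 130000 uN/um^2
Step 3: Calculate tip deflection.
delta = F * L^3 / (3 * E * I)
delta = 91.6 * 127^3 / (3 * 130000 * 738.0)
delta = 0.6519 um


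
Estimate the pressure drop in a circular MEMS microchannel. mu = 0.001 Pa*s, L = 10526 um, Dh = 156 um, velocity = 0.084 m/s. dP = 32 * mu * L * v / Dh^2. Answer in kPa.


Step 1: Convert to SI: L = 10526e-6 m, Dh = 156e-6 m
Step 2: dP = 32 * 0.001 * 10526e-6 * 0.084 / (156e-6)^2
Step 3: dP = 1162.64 Pa
Step 4: Convert to kPa: dP = 1.16 kPa


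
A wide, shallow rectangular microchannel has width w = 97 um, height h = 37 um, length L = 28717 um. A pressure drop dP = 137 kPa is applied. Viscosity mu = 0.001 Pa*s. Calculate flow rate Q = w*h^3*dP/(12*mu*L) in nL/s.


Step 1: Convert all dimensions to SI (meters).
w = 97e-6 m, h = 37e-6 m, L = 28717e-6 m, dP = 137e3 Pa
Step 2: Q = w * h^3 * dP / (12 * mu * L)
Q = 97e-6 * (37e-6)^3 * 137e3 / (12 * 0.001 * 28717e-6) = 1.95333692e-09 m^3/s
Step 3: Convert Q from m^3/s to nL/s (1 m^3 = 1e12 nL, so multiply by 1e12).
Q = 1953.337 nL/s


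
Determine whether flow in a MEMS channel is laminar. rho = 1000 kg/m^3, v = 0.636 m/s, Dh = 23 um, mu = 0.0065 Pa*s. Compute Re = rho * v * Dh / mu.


Step 1: Convert Dh to meters: Dh = 23e-6 m
Step 2: Re = rho * v * Dh / mu
Re = 1000 * 0.636 * 23e-6 / 0.0065
Re = 2.25
Since Re = 2.25 is below ~2300, the flow is laminar.


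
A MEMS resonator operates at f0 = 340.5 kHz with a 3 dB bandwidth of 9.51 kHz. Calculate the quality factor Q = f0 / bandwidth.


Step 1: Q = f0 / bandwidth
Step 2: Q = 340.5 / 9.51
Q = 35.8


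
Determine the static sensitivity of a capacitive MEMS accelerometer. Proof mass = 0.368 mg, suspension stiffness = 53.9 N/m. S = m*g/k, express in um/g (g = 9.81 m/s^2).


Step 1: Convert mass: m = 0.368 mg = 3.68e-07 kg
Step 2: S = m * g / k = 3.68e-07 * 9.81 / 53.9
Step 3: S = 6.70e-08 m/g
Step 4: Convert to um/g: S = 0.067 um/g


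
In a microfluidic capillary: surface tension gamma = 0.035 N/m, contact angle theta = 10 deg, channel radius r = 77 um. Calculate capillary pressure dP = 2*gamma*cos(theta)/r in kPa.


Step 1: cos(10 deg) = 0.9848
Step 2: Convert r to m: r = 77e-6 m
Step 3: dP = 2 * 0.035 * 0.9848 / 77e-6 = 895.3 Pa
Step 4: Convert Pa to kPa (divide by 1000).
dP = 0.9 kPa


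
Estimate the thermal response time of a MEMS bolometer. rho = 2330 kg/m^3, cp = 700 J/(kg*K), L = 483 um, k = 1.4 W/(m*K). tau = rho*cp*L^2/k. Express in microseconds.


Step 1: Convert L to m: L = 483e-6 m
Step 2: L^2 = (483e-6)^2 = 2.33289e-07 m^2
Step 3: tau = 2330 * 700 * 2.33289e-07 / 1.4 = 2.71781685e-01 s
Step 4: Convert to microseconds (multiply by 1e6).
tau = 271781.685 us


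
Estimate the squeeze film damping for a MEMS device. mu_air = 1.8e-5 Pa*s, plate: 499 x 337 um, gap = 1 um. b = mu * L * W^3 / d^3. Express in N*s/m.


Step 1: Convert to SI.
L = 499e-6 m, W = 337e-6 m, d = 1e-6 m
Step 2: W^3 = (337e-6)^3 = 3.83e-11 m^3
Step 3: d^3 = (1e-6)^3 = 1.00e-18 m^3
Step 4: b = 1.8e-5 * 499e-6 * 3.83e-11 / 1.00e-18
b = 3.44e-01 N*s/m


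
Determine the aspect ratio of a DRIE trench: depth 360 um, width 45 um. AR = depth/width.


Step 1: AR = depth / width
Step 2: AR = 360 / 45
AR = 8.0


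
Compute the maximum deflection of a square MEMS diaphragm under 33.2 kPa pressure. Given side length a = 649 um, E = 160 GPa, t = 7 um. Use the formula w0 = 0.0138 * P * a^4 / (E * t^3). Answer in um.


Step 1: Convert pressure to compatible units (E is in GPa, so P in GPa).
P = 33.2 kPa = 33.2e-6 GPa
Step 2: Compute numerator: 0.0138 * P * a^4.
a^4 = 649^4 = 177410282401
numerator = 0.0138 * 33.2e-6 * 177410282401 = 8.128229e+04
Step 3: Compute denominator: E * t^3 = 160 * 7^3 = 54880
Step 4: w0 = numerator / denominator = 8.128229e+04 / 54880 = 1.4811 um


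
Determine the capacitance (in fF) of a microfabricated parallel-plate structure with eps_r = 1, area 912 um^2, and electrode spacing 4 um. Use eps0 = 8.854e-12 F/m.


Step 1: Convert area to m^2: A = 912e-12 m^2
Step 2: Convert gap to m: d = 4e-6 m
Step 3: C = eps0 * eps_r * A / d
C = 8.854e-12 * 1 * 912e-12 / 4e-6
Step 4: Convert to fF (multiply by 1e15).
C = 2.02 fF


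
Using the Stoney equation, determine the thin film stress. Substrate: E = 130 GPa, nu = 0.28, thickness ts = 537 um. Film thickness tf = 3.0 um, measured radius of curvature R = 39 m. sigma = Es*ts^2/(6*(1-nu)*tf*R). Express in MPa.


Step 1: Compute numerator: Es * ts^2 = 130 * 537^2 = 37487970 (GPa*um^2)
Step 2: Compute denominator (R in um): 6*(1-nu)*tf*R = 6*0.72*3.0*39e6 = 505440000.0 (um^2)
Step 3: sigma (GPa) = 37487970 / 505440000.0 = 7.4169e-02 GPa
Step 4: Convert to MPa (x1000): sigma = 74.2 MPa


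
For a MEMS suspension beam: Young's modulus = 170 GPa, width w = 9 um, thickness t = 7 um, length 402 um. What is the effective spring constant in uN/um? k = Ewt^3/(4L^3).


Step 1: Convert E to consistent units (1 GPa = 1000 uN/um^2).
E = 170 GPa = 170000 uN/um^2
Step 2: Compute t^3 = 7^3 = 343
Step 3: Compute L^3 = 402^3 = 64964808
Step 4: k = 170000 * 9 * 343 / (4 * 64964808)
k = 2.0195 uN/um


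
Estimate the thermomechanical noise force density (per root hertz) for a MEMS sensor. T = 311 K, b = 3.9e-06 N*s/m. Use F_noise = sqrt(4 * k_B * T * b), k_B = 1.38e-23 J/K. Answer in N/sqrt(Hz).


Step 1: Compute 4 * k_B * T * b
= 4 * 1.38e-23 * 311 * 3.9e-06
= 6.6952e-26 N^2/Hz
Step 2: F_noise = sqrt(6.6952e-26)
F_noise = 2.59e-13 N/sqrt(Hz)


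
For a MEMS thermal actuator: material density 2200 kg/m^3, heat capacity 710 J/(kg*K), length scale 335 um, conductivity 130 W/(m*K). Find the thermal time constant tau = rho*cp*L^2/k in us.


Step 1: Convert L to m: L = 335e-6 m
Step 2: L^2 = (335e-6)^2 = 1.12225e-07 m^2
Step 3: tau = 2200 * 710 * 1.12225e-07 / 130 = 1.34842654e-03 s
Step 4: Convert to microseconds (multiply by 1e6).
tau = 1348.427 us


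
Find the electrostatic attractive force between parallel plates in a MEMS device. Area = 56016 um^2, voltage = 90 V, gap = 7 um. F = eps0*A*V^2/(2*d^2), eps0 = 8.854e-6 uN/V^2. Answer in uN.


Step 1: Identify parameters.
eps0 = 8.854e-6 uN/V^2, A = 56016 um^2, V = 90 V, d = 7 um
Step 2: Compute V^2 = 90^2 = 8100
Step 3: Compute d^2 = 7^2 = 49
Step 4: F = 0.5 * 8.854e-6 * 56016 * 8100 / 49
F = 40.993 uN


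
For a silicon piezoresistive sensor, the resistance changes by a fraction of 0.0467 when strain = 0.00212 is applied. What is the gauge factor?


Step 1: Identify values.
dR/R = 0.0467, strain = 0.00212
Step 2: GF = (dR/R) / strain = 0.0467 / 0.00212
GF = 22.0


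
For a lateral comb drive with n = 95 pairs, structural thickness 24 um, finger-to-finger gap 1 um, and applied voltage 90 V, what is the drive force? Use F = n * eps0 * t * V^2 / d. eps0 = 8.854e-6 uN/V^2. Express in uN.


Step 1: Parameters: n=95, eps0=8.854e-6 uN/V^2, t=24 um, V=90 V, d=1 um
Step 2: V^2 = 8100
Step 3: F = 95 * 8.854e-6 * 24 * 8100 / 1
F = 163.516 uN


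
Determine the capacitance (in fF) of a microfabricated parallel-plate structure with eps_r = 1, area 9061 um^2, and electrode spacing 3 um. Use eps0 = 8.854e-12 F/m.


Step 1: Convert area to m^2: A = 9061e-12 m^2
Step 2: Convert gap to m: d = 3e-6 m
Step 3: C = eps0 * eps_r * A / d
C = 8.854e-12 * 1 * 9061e-12 / 3e-6
Step 4: Convert to fF (multiply by 1e15).
C = 26.74 fF


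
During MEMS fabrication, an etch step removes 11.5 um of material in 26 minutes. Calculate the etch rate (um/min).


Step 1: Etch rate = depth / time
Step 2: rate = 11.5 / 26
rate = 0.442 um/min


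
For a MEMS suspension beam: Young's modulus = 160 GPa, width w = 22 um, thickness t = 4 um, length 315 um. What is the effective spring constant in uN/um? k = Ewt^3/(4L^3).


Step 1: Convert E to consistent units (1 GPa = 1000 uN/um^2).
E = 160 GPa = 160000 uN/um^2
Step 2: Compute t^3 = 4^3 = 64
Step 3: Compute L^3 = 315^3 = 31255875
Step 4: k = 160000 * 22 * 64 / (4 * 31255875)
k = 1.8019 uN/um


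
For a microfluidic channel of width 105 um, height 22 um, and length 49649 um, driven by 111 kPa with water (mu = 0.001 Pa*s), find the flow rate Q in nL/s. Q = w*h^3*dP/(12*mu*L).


Step 1: Convert all dimensions to SI (meters).
w = 105e-6 m, h = 22e-6 m, L = 49649e-6 m, dP = 111e3 Pa
Step 2: Q = w * h^3 * dP / (12 * mu * L)
Q = 105e-6 * (22e-6)^3 * 111e3 / (12 * 0.001 * 49649e-6) = 2.083e-10 m^3/s
Step 3: Convert Q from m^3/s to nL/s (1 m^3 = 1e12 nL, so multiply by 1e12).
Q = 208.3 nL/s


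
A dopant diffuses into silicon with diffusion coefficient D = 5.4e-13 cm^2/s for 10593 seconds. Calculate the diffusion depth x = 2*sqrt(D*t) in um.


Step 1: Compute D*t = 5.4e-13 * 10593 = 5.72022e-09 cm^2
Step 2: sqrt(D*t) = 7.56321e-05 cm
Step 3: x = 2 * 7.56321e-05 cm = 1.512642e-04 cm
Step 4: Convert to um (1 cm = 1e4 um): x = 1.513 um


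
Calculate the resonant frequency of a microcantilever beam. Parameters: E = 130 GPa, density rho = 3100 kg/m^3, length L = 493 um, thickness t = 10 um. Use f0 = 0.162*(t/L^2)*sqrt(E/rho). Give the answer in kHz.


Step 1: Convert units to SI.
t_SI = 10e-6 m, L_SI = 493e-6 m
Step 2: Calculate sqrt(E/rho).
sqrt(130e9 / 3100) = 6475.76 m/s
Step 3: Compute f0.
f0 = 0.162 * 10e-6 / (493e-6)^2 * 6475.76 = 43163.0 Hz = 43.16 kHz


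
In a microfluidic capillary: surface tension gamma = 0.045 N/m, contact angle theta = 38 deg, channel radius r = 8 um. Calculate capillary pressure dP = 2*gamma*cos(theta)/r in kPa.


Step 1: cos(38 deg) = 0.788
Step 2: Convert r to m: r = 8e-6 m
Step 3: dP = 2 * 0.045 * 0.788 / 8e-6 = 8865.0 Pa
Step 4: Convert Pa to kPa (divide by 1000).
dP = 8.87 kPa


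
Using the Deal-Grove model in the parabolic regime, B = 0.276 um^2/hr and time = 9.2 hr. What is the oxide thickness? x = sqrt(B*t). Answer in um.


Step 1: Compute B*t = 0.276 * 9.2 = 2.5392
Step 2: x = sqrt(2.5392)
x = 1.593 um


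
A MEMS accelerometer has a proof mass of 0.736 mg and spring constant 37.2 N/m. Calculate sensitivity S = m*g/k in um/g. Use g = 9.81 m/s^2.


Step 1: Convert mass: m = 0.736 mg = 7.36e-07 kg
Step 2: S = m * g / k = 7.36e-07 * 9.81 / 37.2
Step 3: S = 1.94e-07 m/g
Step 4: Convert to um/g: S = 0.194 um/g


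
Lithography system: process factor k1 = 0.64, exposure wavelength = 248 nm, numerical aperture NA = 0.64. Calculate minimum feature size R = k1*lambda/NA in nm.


Step 1: Identify values: k1 = 0.64, lambda = 248 nm, NA = 0.64
Step 2: R = k1 * lambda / NA
R = 0.64 * 248 / 0.64
R = 248.0 nm


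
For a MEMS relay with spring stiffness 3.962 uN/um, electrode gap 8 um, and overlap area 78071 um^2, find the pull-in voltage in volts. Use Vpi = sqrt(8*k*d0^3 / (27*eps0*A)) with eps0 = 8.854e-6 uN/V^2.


Step 1: Compute numerator: 8 * k * d0^3 = 8 * 3.962 * 8^3 = 16228.352
Step 2: Compute denominator: 27 * eps0 * A = 27 * 8.854e-6 * 78071 = 18.663497
Step 3: Vpi = sqrt(16228.352 / 18.663497)
Vpi = 29.49 V


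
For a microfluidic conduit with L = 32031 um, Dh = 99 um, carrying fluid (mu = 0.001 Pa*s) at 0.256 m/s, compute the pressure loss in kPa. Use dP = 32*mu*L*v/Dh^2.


Step 1: Convert to SI: L = 32031e-6 m, Dh = 99e-6 m
Step 2: dP = 32 * 0.001 * 32031e-6 * 0.256 / (99e-6)^2
Step 3: dP = 26772.57 Pa
Step 4: Convert to kPa: dP = 26.77 kPa


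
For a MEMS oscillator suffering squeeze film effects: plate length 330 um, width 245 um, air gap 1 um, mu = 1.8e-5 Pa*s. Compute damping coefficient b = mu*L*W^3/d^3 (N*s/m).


Step 1: Convert to SI.
L = 330e-6 m, W = 245e-6 m, d = 1e-6 m
Step 2: W^3 = (245e-6)^3 = 1.47e-11 m^3
Step 3: d^3 = (1e-6)^3 = 1.00e-18 m^3
Step 4: b = 1.8e-5 * 330e-6 * 1.47e-11 / 1.00e-18
b = 8.74e-02 N*s/m


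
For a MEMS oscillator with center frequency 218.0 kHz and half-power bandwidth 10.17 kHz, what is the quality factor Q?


Step 1: Q = f0 / bandwidth
Step 2: Q = 218.0 / 10.17
Q = 21.4


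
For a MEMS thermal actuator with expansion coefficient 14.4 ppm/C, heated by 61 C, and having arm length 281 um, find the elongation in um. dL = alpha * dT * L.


Step 1: Convert CTE: alpha = 14.4 ppm/C = 14.4e-6 /C
Step 2: dL = 14.4e-6 * 61 * 281
dL = 0.2468 um


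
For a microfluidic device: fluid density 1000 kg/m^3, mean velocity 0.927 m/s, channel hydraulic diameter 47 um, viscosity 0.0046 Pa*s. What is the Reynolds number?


Step 1: Convert Dh to meters: Dh = 47e-6 m
Step 2: Re = rho * v * Dh / mu
Re = 1000 * 0.927 * 47e-6 / 0.0046
Re = 9.472


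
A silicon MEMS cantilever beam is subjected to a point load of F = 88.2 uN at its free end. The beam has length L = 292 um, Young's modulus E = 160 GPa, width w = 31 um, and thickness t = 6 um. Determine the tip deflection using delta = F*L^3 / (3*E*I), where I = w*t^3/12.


Step 1: Calculate the second moment of area.
I = w * t^3 / 12 = 31 * 6^3 / 12 = 558.0 um^4
Step 2: Convert E to consistent units (1 GPa = 1000 uN/um^2).
E = 160 GPa = 160000 uN/um^2
Step 3: Calculate tip deflection.
delta = F * L^3 / (3 * E * I)
delta = 88.2 * 292^3 / (3 * 160000 * 558.0)
delta = 8.1986 um


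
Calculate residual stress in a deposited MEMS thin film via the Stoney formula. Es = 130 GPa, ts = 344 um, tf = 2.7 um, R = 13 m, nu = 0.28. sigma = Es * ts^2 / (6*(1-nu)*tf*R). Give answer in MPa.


Step 1: Compute numerator: Es * ts^2 = 130 * 344^2 = 15383680 (GPa*um^2)
Step 2: Compute denominator (R in um): 6*(1-nu)*tf*R = 6*0.72*2.7*13e6 = 151632000.0 (um^2)
Step 3: sigma (GPa) = 15383680 / 151632000.0 = 1.01454e-01 GPa
Step 4: Convert to MPa (x1000): sigma = 101.5 MPa


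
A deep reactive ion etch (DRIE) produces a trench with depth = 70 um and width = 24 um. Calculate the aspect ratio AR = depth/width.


Step 1: AR = depth / width
Step 2: AR = 70 / 24
AR = 2.9


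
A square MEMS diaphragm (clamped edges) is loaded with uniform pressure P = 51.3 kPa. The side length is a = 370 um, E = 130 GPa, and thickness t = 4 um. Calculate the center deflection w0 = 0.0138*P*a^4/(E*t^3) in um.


Step 1: Convert pressure to compatible units (E is in GPa, so P in GPa).
P = 51.3 kPa = 51.3e-6 GPa
Step 2: Compute numerator: 0.0138 * P * a^4.
a^4 = 370^4 = 18741610000
numerator = 0.0138 * 51.3e-6 * 18741610000 = 1.326794e+04
Step 3: Compute denominator: E * t^3 = 130 * 4^3 = 8320
Step 4: w0 = numerator / denominator = 1.326794e+04 / 8320 = 1.5947 um


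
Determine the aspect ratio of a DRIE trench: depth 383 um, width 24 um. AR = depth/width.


Step 1: AR = depth / width
Step 2: AR = 383 / 24
AR = 16.0


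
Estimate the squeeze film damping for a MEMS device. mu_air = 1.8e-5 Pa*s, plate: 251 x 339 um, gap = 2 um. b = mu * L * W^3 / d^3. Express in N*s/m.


Step 1: Convert to SI.
L = 251e-6 m, W = 339e-6 m, d = 2e-6 m
Step 2: W^3 = (339e-6)^3 = 3.90e-11 m^3
Step 3: d^3 = (2e-6)^3 = 8.00e-18 m^3
Step 4: b = 1.8e-5 * 251e-6 * 3.90e-11 / 8.00e-18
b = 2.20e-02 N*s/m


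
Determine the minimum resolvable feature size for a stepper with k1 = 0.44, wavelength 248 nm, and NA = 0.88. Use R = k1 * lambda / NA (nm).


Step 1: Identify values: k1 = 0.44, lambda = 248 nm, NA = 0.88
Step 2: R = k1 * lambda / NA
R = 0.44 * 248 / 0.88
R = 124.0 nm


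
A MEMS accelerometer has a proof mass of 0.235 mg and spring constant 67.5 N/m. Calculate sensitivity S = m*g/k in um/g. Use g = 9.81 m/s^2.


Step 1: Convert mass: m = 0.235 mg = 2.35e-07 kg
Step 2: S = m * g / k = 2.35e-07 * 9.81 / 67.5
Step 3: S = 3.42e-08 m/g
Step 4: Convert to um/g: S = 0.034 um/g


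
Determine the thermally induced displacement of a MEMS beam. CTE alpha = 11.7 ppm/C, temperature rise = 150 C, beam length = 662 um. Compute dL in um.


Step 1: Convert CTE: alpha = 11.7 ppm/C = 11.7e-6 /C
Step 2: dL = 11.7e-6 * 150 * 662
dL = 1.1618 um


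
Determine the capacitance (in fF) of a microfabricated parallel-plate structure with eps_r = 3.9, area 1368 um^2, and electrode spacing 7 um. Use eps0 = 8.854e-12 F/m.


Step 1: Convert area to m^2: A = 1368e-12 m^2
Step 2: Convert gap to m: d = 7e-6 m
Step 3: C = eps0 * eps_r * A / d
C = 8.854e-12 * 3.9 * 1368e-12 / 7e-6
Step 4: Convert to fF (multiply by 1e15).
C = 6.75 fF


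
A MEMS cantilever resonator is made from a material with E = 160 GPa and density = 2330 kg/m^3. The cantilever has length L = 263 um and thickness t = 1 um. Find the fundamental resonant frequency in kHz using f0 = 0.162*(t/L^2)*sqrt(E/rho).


Step 1: Convert units to SI.
t_SI = 1e-6 m, L_SI = 263e-6 m
Step 2: Calculate sqrt(E/rho).
sqrt(160e9 / 2330) = 8286.71 m/s
Step 3: Compute f0.
f0 = 0.162 * 1e-6 / (263e-6)^2 * 8286.71 = 19408.2 Hz = 19.41 kHz


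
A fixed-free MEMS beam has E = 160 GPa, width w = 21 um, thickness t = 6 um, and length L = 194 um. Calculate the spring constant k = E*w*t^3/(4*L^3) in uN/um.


Step 1: Convert E to consistent units (1 GPa = 1000 uN/um^2).
E = 160 GPa = 160000 uN/um^2
Step 2: Compute t^3 = 6^3 = 216
Step 3: Compute L^3 = 194^3 = 7301384
Step 4: k = 160000 * 21 * 216 / (4 * 7301384)
k = 24.8501 uN/um


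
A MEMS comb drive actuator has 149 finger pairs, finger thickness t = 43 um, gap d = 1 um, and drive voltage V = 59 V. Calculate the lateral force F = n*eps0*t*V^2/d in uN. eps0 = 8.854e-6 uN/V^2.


Step 1: Parameters: n=149, eps0=8.854e-6 uN/V^2, t=43 um, V=59 V, d=1 um
Step 2: V^2 = 3481
Step 3: F = 149 * 8.854e-6 * 43 * 3481 / 1
F = 197.469 uN


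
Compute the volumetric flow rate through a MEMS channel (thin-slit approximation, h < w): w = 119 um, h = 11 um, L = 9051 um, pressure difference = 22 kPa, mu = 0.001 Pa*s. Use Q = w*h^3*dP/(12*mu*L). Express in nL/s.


Step 1: Convert all dimensions to SI (meters).
w = 119e-6 m, h = 11e-6 m, L = 9051e-6 m, dP = 22e3 Pa
Step 2: Q = w * h^3 * dP / (12 * mu * L)
Q = 119e-6 * (11e-6)^3 * 22e3 / (12 * 0.001 * 9051e-6) = 3.208262e-11 m^3/s
Step 3: Convert Q from m^3/s to nL/s (1 m^3 = 1e12 nL, so multiply by 1e12).
Q = 32.083 nL/s


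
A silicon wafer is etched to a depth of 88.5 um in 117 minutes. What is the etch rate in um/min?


Step 1: Etch rate = depth / time
Step 2: rate = 88.5 / 117
rate = 0.756 um/min


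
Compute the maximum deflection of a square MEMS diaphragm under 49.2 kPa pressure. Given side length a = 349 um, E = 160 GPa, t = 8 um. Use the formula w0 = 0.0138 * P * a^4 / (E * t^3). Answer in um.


Step 1: Convert pressure to compatible units (E is in GPa, so P in GPa).
P = 49.2 kPa = 49.2e-6 GPa
Step 2: Compute numerator: 0.0138 * P * a^4.
a^4 = 349^4 = 14835483601
numerator = 0.0138 * 49.2e-6 * 14835483601 = 1.0073e+04
Step 3: Compute denominator: E * t^3 = 160 * 8^3 = 81920
Step 4: w0 = numerator / denominator = 1.0073e+04 / 81920 = 0.123 um


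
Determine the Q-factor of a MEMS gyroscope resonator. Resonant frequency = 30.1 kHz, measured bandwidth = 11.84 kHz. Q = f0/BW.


Step 1: Q = f0 / bandwidth
Step 2: Q = 30.1 / 11.84
Q = 2.5


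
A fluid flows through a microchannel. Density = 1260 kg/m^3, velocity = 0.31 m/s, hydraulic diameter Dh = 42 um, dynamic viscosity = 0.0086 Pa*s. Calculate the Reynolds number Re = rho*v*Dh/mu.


Step 1: Convert Dh to meters: Dh = 42e-6 m
Step 2: Re = rho * v * Dh / mu
Re = 1260 * 0.31 * 42e-6 / 0.0086
Re = 1.908


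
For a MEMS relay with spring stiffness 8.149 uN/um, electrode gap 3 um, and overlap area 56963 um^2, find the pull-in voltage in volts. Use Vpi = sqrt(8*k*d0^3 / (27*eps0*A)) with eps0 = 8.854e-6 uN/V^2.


Step 1: Compute numerator: 8 * k * d0^3 = 8 * 8.149 * 3^3 = 1760.184
Step 2: Compute denominator: 27 * eps0 * A = 27 * 8.854e-6 * 56963 = 13.617461
Step 3: Vpi = sqrt(1760.184 / 13.617461)
Vpi = 11.37 V


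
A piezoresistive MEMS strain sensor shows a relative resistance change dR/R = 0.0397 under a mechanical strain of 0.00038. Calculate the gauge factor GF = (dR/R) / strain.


Step 1: Identify values.
dR/R = 0.0397, strain = 0.00038
Step 2: GF = (dR/R) / strain = 0.0397 / 0.00038
GF = 104.5


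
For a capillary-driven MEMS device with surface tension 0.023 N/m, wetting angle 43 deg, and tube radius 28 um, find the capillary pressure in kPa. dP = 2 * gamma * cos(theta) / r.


Step 1: cos(43 deg) = 0.7314
Step 2: Convert r to m: r = 28e-6 m
Step 3: dP = 2 * 0.023 * 0.7314 / 28e-6 = 1201.6 Pa
Step 4: Convert Pa to kPa (divide by 1000).
dP = 1.2 kPa


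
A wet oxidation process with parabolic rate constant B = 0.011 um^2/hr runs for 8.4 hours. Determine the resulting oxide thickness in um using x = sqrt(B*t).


Step 1: Compute B*t = 0.011 * 8.4 = 0.0924
Step 2: x = sqrt(0.0924)
x = 0.304 um


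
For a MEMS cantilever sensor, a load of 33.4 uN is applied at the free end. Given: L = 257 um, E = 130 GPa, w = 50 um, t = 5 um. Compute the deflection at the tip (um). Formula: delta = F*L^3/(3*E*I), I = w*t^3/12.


Step 1: Calculate the second moment of area.
I = w * t^3 / 12 = 50 * 5^3 / 12 = 520.8333 um^4
Step 2: Convert E to consistent units (1 GPa = 1000 uN/um^2).
E = 130 GPa = 130000 uN/um^2
Step 3: Calculate tip deflection.
delta = F * L^3 / (3 * E * I)
delta = 33.4 * 257^3 / (3 * 130000 * 520.8333)
delta = 2.7911 um


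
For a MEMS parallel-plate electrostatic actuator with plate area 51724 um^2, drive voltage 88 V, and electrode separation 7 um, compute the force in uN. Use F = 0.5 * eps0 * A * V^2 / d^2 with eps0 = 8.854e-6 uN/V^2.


Step 1: Identify parameters.
eps0 = 8.854e-6 uN/V^2, A = 51724 um^2, V = 88 V, d = 7 um
Step 2: Compute V^2 = 88^2 = 7744
Step 3: Compute d^2 = 7^2 = 49
Step 4: F = 0.5 * 8.854e-6 * 51724 * 7744 / 49
F = 36.189 uN


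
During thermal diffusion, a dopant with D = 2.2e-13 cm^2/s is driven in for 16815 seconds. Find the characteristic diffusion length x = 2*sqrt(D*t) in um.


Step 1: Compute D*t = 2.2e-13 * 16815 = 3.6993e-09 cm^2
Step 2: sqrt(D*t) = 6.08219e-05 cm
Step 3: x = 2 * 6.08219e-05 cm = 1.216438e-04 cm
Step 4: Convert to um (1 cm = 1e4 um): x = 1.216 um


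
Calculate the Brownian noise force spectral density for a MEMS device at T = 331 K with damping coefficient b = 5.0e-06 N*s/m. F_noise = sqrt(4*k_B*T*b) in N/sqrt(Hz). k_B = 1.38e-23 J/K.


Step 1: Compute 4 * k_B * T * b
= 4 * 1.38e-23 * 331 * 5.0e-06
= 9.1356e-26 N^2/Hz
Step 2: F_noise = sqrt(9.1356e-26)
F_noise = 3.02e-13 N/sqrt(Hz)


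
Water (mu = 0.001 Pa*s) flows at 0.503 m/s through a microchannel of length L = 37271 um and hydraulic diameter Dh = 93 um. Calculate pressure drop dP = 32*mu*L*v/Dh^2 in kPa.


Step 1: Convert to SI: L = 37271e-6 m, Dh = 93e-6 m
Step 2: dP = 32 * 0.001 * 37271e-6 * 0.503 / (93e-6)^2
Step 3: dP = 69362.24 Pa
Step 4: Convert to kPa: dP = 69.36 kPa


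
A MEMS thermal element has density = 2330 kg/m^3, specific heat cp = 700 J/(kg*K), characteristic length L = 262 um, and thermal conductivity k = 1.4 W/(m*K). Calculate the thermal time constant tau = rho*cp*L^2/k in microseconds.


Step 1: Convert L to m: L = 262e-6 m
Step 2: L^2 = (262e-6)^2 = 6.8644e-08 m^2
Step 3: tau = 2330 * 700 * 6.8644e-08 / 1.4 = 7.997026e-02 s
Step 4: Convert to microseconds (multiply by 1e6).
tau = 79970.26 us


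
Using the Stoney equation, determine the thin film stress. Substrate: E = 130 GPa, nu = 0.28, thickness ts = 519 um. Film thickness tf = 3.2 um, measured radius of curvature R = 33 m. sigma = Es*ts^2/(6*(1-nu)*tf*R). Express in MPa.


Step 1: Compute numerator: Es * ts^2 = 130 * 519^2 = 35016930 (GPa*um^2)
Step 2: Compute denominator (R in um): 6*(1-nu)*tf*R = 6*0.72*3.2*33e6 = 456192000.0 (um^2)
Step 3: sigma (GPa) = 35016930 / 456192000.0 = 7.6759e-02 GPa
Step 4: Convert to MPa (x1000): sigma = 76.8 MPa


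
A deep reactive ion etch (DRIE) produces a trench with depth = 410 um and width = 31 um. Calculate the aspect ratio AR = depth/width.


Step 1: AR = depth / width
Step 2: AR = 410 / 31
AR = 13.2


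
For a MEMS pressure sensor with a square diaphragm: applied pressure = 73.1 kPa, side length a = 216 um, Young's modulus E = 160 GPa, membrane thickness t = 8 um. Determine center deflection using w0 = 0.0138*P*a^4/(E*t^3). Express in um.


Step 1: Convert pressure to compatible units (E is in GPa, so P in GPa).
P = 73.1 kPa = 73.1e-6 GPa
Step 2: Compute numerator: 0.0138 * P * a^4.
a^4 = 216^4 = 2176782336
numerator = 0.0138 * 73.1e-6 * 2176782336 = 2.1959e+03
Step 3: Compute denominator: E * t^3 = 160 * 8^3 = 81920
Step 4: w0 = numerator / denominator = 2.1959e+03 / 81920 = 0.0268 um


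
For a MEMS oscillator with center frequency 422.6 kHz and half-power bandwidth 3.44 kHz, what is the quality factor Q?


Step 1: Q = f0 / bandwidth
Step 2: Q = 422.6 / 3.44
Q = 122.8


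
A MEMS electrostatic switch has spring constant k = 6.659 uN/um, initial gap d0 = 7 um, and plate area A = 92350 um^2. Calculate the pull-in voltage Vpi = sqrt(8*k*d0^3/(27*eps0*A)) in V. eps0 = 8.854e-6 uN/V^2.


Step 1: Compute numerator: 8 * k * d0^3 = 8 * 6.659 * 7^3 = 18272.296
Step 2: Compute denominator: 27 * eps0 * A = 27 * 8.854e-6 * 92350 = 22.077006
Step 3: Vpi = sqrt(18272.296 / 22.077006)
Vpi = 28.77 V


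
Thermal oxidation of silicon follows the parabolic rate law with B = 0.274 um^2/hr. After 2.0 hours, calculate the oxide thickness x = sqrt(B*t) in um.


Step 1: Compute B*t = 0.274 * 2.0 = 0.548
Step 2: x = sqrt(0.548)
x = 0.74 um


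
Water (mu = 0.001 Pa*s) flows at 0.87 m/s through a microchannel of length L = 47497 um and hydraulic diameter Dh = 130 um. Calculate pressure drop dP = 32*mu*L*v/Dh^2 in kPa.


Step 1: Convert to SI: L = 47497e-6 m, Dh = 130e-6 m
Step 2: dP = 32 * 0.001 * 47497e-6 * 0.87 / (130e-6)^2
Step 3: dP = 78243.58 Pa
Step 4: Convert to kPa: dP = 78.24 kPa


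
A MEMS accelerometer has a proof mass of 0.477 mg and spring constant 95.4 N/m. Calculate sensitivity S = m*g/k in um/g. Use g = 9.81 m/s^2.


Step 1: Convert mass: m = 0.477 mg = 4.77e-07 kg
Step 2: S = m * g / k = 4.77e-07 * 9.81 / 95.4
Step 3: S = 4.90e-08 m/g
Step 4: Convert to um/g: S = 0.049 um/g


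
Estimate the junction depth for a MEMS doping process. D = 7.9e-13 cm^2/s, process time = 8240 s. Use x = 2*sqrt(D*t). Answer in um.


Step 1: Compute D*t = 7.9e-13 * 8240 = 6.5096e-09 cm^2
Step 2: sqrt(D*t) = 8.06821e-05 cm
Step 3: x = 2 * 8.06821e-05 cm = 1.613642e-04 cm
Step 4: Convert to um (1 cm = 1e4 um): x = 1.614 um


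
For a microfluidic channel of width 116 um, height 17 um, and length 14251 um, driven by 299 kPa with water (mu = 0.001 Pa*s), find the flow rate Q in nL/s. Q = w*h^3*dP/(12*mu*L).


Step 1: Convert all dimensions to SI (meters).
w = 116e-6 m, h = 17e-6 m, L = 14251e-6 m, dP = 299e3 Pa
Step 2: Q = w * h^3 * dP / (12 * mu * L)
Q = 116e-6 * (17e-6)^3 * 299e3 / (12 * 0.001 * 14251e-6) = 9.9643588e-10 m^3/s
Step 3: Convert Q from m^3/s to nL/s (1 m^3 = 1e12 nL, so multiply by 1e12).
Q = 996.436 nL/s


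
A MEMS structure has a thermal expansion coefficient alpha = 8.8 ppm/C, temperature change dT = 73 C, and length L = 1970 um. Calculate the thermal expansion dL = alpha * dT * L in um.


Step 1: Convert CTE: alpha = 8.8 ppm/C = 8.8e-6 /C
Step 2: dL = 8.8e-6 * 73 * 1970
dL = 1.2655 um


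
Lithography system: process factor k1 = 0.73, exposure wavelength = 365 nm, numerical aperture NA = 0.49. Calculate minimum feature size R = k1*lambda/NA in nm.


Step 1: Identify values: k1 = 0.73, lambda = 365 nm, NA = 0.49
Step 2: R = k1 * lambda / NA
R = 0.73 * 365 / 0.49
R = 543.8 nm


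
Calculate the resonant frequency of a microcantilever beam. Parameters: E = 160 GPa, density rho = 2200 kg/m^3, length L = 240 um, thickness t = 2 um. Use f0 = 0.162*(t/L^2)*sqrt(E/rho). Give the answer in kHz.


Step 1: Convert units to SI.
t_SI = 2e-6 m, L_SI = 240e-6 m
Step 2: Calculate sqrt(E/rho).
sqrt(160e9 / 2200) = 8528.03 m/s
Step 3: Compute f0.
f0 = 0.162 * 2e-6 / (240e-6)^2 * 8528.03 = 47970.2 Hz = 47.97 kHz


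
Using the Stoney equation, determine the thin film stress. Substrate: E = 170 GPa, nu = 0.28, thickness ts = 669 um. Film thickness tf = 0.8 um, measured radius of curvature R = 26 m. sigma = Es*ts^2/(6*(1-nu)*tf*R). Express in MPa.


Step 1: Compute numerator: Es * ts^2 = 170 * 669^2 = 76085370 (GPa*um^2)
Step 2: Compute denominator (R in um): 6*(1-nu)*tf*R = 6*0.72*0.8*26e6 = 89856000.0 (um^2)
Step 3: sigma (GPa) = 76085370 / 89856000.0 = 8.46748e-01 GPa
Step 4: Convert to MPa (x1000): sigma = 846.7 MPa


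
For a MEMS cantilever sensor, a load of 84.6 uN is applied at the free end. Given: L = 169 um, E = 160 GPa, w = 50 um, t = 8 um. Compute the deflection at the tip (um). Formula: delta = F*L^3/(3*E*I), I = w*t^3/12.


Step 1: Calculate the second moment of area.
I = w * t^3 / 12 = 50 * 8^3 / 12 = 2133.3333 um^4
Step 2: Convert E to consistent units (1 GPa = 1000 uN/um^2).
E = 160 GPa = 160000 uN/um^2
Step 3: Calculate tip deflection.
delta = F * L^3 / (3 * E * I)
delta = 84.6 * 169^3 / (3 * 160000 * 2133.3333)
delta = 0.3988 um


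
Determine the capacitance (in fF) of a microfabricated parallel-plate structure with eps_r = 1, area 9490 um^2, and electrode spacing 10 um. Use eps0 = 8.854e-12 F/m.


Step 1: Convert area to m^2: A = 9490e-12 m^2
Step 2: Convert gap to m: d = 10e-6 m
Step 3: C = eps0 * eps_r * A / d
C = 8.854e-12 * 1 * 9490e-12 / 10e-6
Step 4: Convert to fF (multiply by 1e15).
C = 8.4 fF


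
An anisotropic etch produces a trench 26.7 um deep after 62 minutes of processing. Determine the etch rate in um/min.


Step 1: Etch rate = depth / time
Step 2: rate = 26.7 / 62
rate = 0.431 um/min


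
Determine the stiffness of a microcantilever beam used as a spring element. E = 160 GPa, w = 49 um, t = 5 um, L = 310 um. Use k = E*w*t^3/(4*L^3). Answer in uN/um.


Step 1: Convert E to consistent units (1 GPa = 1000 uN/um^2).
E = 160 GPa = 160000 uN/um^2
Step 2: Compute t^3 = 5^3 = 125
Step 3: Compute L^3 = 310^3 = 29791000
Step 4: k = 160000 * 49 * 125 / (4 * 29791000)
k = 8.224 uN/um


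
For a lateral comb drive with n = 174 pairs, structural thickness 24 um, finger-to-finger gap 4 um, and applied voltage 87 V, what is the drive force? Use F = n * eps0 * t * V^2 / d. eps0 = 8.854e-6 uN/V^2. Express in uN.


Step 1: Parameters: n=174, eps0=8.854e-6 uN/V^2, t=24 um, V=87 V, d=4 um
Step 2: V^2 = 7569
Step 3: F = 174 * 8.854e-6 * 24 * 7569 / 4
F = 69.965 uN


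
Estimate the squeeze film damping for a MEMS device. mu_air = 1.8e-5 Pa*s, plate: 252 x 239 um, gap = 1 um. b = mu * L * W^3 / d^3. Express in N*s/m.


Step 1: Convert to SI.
L = 252e-6 m, W = 239e-6 m, d = 1e-6 m
Step 2: W^3 = (239e-6)^3 = 1.37e-11 m^3
Step 3: d^3 = (1e-6)^3 = 1.00e-18 m^3
Step 4: b = 1.8e-5 * 252e-6 * 1.37e-11 / 1.00e-18
b = 6.19e-02 N*s/m


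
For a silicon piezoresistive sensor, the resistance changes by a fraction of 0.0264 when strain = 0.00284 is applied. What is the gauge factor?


Step 1: Identify values.
dR/R = 0.0264, strain = 0.00284
Step 2: GF = (dR/R) / strain = 0.0264 / 0.00284
GF = 9.3


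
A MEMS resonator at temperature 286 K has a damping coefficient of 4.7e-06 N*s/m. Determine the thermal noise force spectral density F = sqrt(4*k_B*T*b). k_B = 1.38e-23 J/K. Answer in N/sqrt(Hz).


Step 1: Compute 4 * k_B * T * b
= 4 * 1.38e-23 * 286 * 4.7e-06
= 7.4200e-26 N^2/Hz
Step 2: F_noise = sqrt(7.4200e-26)
F_noise = 2.72e-13 N/sqrt(Hz)


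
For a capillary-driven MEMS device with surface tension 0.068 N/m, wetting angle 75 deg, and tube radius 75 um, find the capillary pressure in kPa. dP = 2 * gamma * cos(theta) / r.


Step 1: cos(75 deg) = 0.2588
Step 2: Convert r to m: r = 75e-6 m
Step 3: dP = 2 * 0.068 * 0.2588 / 75e-6 = 469.3 Pa
Step 4: Convert Pa to kPa (divide by 1000).
dP = 0.47 kPa


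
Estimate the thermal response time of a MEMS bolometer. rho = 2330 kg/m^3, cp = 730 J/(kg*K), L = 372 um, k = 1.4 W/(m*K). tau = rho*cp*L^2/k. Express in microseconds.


Step 1: Convert L to m: L = 372e-6 m
Step 2: L^2 = (372e-6)^2 = 1.38384e-07 m^2
Step 3: tau = 2330 * 730 * 1.38384e-07 / 1.4 = 1.6812667543e-01 s
Step 4: Convert to microseconds (multiply by 1e6).
tau = 168126.675 us


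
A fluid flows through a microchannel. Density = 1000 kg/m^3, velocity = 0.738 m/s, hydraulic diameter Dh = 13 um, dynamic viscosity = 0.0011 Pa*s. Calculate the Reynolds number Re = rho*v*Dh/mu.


Step 1: Convert Dh to meters: Dh = 13e-6 m
Step 2: Re = rho * v * Dh / mu
Re = 1000 * 0.738 * 13e-6 / 0.0011
Re = 8.722


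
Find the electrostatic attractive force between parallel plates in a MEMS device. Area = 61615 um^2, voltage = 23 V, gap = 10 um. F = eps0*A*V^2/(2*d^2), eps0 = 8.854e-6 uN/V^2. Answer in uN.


Step 1: Identify parameters.
eps0 = 8.854e-6 uN/V^2, A = 61615 um^2, V = 23 V, d = 10 um
Step 2: Compute V^2 = 23^2 = 529
Step 3: Compute d^2 = 10^2 = 100
Step 4: F = 0.5 * 8.854e-6 * 61615 * 529 / 100
F = 1.443 uN
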